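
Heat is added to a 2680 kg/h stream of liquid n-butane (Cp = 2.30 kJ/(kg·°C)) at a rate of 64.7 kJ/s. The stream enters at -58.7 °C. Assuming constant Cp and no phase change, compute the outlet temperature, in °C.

T_out = -20.9 °C

Q = 64.7 kJ/s = 232920 kJ/h
ΔT = Q/(ṁ·Cp) = 232920/(2680×2.30) = 37.787 K
T_out = -58.7 + 37.787 = -20.913 °C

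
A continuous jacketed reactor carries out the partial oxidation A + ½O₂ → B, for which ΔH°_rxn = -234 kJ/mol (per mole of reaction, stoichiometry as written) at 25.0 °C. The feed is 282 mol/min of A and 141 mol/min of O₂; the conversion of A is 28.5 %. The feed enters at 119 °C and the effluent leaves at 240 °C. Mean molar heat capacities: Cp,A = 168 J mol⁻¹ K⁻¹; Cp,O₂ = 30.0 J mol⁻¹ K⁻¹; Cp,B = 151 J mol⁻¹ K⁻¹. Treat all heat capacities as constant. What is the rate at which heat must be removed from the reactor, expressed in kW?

Extent of reaction ξ = 0.285 × 282 = 80.37 mol/min
Reaction term: ξ·ΔH°_rxn = 80.37 × -234 = -18807 kJ/min
Sensible, feed 119→25 °C: -4851 kJ/min
Outlet flows (mol/min): A 201.63, O₂ 100.81, B 80.37
Sensible, products 25→240 °C: 10542 kJ/min
Q = ΔH = -13115 kJ/min = -218.59 kW
Heat removed = 218.59 kW

Q_out = 219 kW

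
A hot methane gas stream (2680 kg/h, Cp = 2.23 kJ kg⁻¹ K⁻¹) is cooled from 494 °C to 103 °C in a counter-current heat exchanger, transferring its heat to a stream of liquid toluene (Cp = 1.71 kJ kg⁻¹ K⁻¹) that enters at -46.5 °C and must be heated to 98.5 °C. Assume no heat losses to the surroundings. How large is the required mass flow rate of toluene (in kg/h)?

ṁ_c = 9420 kg/h

Heat released by hot stream: Q = 2680 × 2.23 × (494 − 103) = 2.3368e+06 kJ/h
Energy balance on cold side (adiabatic exchanger): Q = ṁ_c·Cp_c·(T_c,out − T_c,in)
ṁ_c = 2.3368e+06 / [1.71 × (98.5 − -46.5)] = 9424.4 kg/h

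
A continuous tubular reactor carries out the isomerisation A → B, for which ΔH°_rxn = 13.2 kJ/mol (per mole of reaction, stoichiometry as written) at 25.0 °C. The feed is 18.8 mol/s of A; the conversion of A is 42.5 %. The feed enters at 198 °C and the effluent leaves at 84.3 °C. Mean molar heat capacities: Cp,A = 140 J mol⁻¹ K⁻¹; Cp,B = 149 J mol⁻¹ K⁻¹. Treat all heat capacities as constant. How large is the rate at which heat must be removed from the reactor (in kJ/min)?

Q_out = 11400 kJ/min

Extent of reaction ξ = 0.425 × 18.8 = 7.99 mol/s
Reaction term: ξ·ΔH°_rxn = 7.99 × 13.2 = 105.47 kJ/s
Sensible, feed 198→25 °C: -455.34 kJ/s
Outlet flows (mol/s): A 10.81, B 7.99
Sensible, products 25→84.3 °C: 160.34 kJ/s
Q = ΔH = -189.53 kJ/s = -189.53 kW
Heat removed = 11372 kJ/min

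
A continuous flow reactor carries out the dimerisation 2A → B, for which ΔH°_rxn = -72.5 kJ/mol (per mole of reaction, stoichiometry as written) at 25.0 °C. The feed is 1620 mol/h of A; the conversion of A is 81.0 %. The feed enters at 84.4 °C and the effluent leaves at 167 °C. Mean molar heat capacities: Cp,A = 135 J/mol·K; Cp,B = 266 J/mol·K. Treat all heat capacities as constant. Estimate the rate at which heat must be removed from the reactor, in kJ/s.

Extent of reaction ξ = 0.810 × 1620 / 2 = 656.1 mol/h
Reaction term: ξ·ΔH°_rxn = 656.1 × -72.5 = -47567 kJ/h
Sensible, feed 84.4→25 °C: -12991 kJ/h
Outlet flows (mol/h): A 307.8, B 656.1
Sensible, products 25→167 °C: 30683 kJ/h
Q = ΔH = -29875 kJ/h = -8.2987 kW
Heat removed = 8.2987 kJ/s

Q_out = 8.30 kJ/s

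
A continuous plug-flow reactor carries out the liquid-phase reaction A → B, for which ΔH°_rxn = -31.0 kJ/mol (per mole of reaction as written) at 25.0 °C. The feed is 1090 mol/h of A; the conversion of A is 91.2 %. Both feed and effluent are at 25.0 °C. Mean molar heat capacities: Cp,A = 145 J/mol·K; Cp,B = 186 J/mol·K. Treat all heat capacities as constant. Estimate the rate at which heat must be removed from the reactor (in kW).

Q_out = 8.56 kW

Extent of reaction ξ = 0.912 × 1090 = 994.08 mol/h
Reaction term: ξ·ΔH°_rxn = 994.08 × -31.0 = -30816 kJ/h
Q = ΔH = -30816 kJ/h = -8.5601 kW
Heat removed = 8.5601 kW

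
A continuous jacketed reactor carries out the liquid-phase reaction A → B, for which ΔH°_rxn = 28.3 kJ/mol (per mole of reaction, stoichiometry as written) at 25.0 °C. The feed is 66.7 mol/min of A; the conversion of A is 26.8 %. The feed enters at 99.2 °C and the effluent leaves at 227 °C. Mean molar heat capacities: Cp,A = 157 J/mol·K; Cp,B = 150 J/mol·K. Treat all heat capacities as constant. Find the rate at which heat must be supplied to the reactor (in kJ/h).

Q_in = 109000 kJ/h

Extent of reaction ξ = 0.268 × 66.7 = 17.876 mol/min
Reaction term: ξ·ΔH°_rxn = 17.876 × 28.3 = 505.88 kJ/min
Sensible, feed 99.2→25 °C: -777.01 kJ/min
Outlet flows (mol/min): A 48.824, B 17.876
Sensible, products 25→227 °C: 2090 kJ/min
Q = ΔH = 1818.9 kJ/min = 30.315 kW
Heat supplied = 109130 kJ/h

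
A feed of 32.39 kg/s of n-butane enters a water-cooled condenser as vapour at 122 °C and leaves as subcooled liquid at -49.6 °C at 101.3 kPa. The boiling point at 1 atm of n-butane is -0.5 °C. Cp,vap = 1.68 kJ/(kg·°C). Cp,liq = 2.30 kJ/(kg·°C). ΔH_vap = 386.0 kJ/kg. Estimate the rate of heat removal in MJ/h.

Q_c = 82200 MJ/h

vapour 122→-0.5 °C: -205.8 kJ/kg
condensation at -0.5 °C: -386 kJ/kg
liquid -0.5→-49.6 °C: -112.93 kJ/kg
Δh = -205.8 + -386 + -112.93 = -704.73 kJ/kg
Q = ṁ·Δh = 32.39 kg/s × -704.73 kJ/kg = -22826 kJ/s
|Q| = 22826 kW = 82174 MJ/h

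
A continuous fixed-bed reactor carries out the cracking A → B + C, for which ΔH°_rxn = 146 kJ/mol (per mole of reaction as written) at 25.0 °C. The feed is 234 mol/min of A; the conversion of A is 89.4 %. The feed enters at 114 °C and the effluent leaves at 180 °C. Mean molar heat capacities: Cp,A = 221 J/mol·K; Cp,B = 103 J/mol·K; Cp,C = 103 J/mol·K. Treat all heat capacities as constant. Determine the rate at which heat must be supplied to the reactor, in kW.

Extent of reaction ξ = 0.894 × 234 = 209.2 mol/min
Reaction term: ξ·ΔH°_rxn = 209.2 × 146 = 30543 kJ/min
Sensible, feed 114→25 °C: -4602.5 kJ/min
Outlet flows (mol/min): A 24.804, B 209.2, C 209.2
Sensible, products 25→180 °C: 7529.3 kJ/min
Q = ΔH = 33469 kJ/min = 557.82 kW
Heat supplied = 557.82 kW

Q_in = 558 kW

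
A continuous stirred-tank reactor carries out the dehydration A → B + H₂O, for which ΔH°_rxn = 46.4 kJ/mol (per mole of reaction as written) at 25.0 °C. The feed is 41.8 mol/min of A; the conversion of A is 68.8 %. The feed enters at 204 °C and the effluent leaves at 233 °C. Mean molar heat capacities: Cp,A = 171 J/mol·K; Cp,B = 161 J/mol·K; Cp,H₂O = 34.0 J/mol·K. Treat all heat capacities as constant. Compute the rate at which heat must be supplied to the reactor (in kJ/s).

Q_in = 28.1 kJ/s

Extent of reaction ξ = 0.688 × 41.8 = 28.758 mol/min
Reaction term: ξ·ΔH°_rxn = 28.758 × 46.4 = 1334.4 kJ/min
Sensible, feed 204→25 °C: -1279.5 kJ/min
Outlet flows (mol/min): A 13.042, B 28.758, H₂O 28.758
Sensible, products 25→233 °C: 1630.3 kJ/min
Q = ΔH = 1685.2 kJ/min = 28.087 kW
Heat supplied = 28.087 kJ/s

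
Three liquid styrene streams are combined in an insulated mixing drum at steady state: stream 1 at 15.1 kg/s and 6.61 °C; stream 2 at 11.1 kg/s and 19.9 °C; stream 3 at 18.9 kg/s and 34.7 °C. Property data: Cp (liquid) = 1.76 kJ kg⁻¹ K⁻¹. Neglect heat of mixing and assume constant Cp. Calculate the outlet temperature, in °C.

T_out = 21.7 °C

Energy balance with Q = 0: Σ ṁᵢCp,ᵢ(T_out − Tᵢ) = 0
T_out = Σ ṁᵢCp,ᵢTᵢ / Σ ṁᵢCp,ᵢ
      = 1718.7 / 79.376 = 21.653 °C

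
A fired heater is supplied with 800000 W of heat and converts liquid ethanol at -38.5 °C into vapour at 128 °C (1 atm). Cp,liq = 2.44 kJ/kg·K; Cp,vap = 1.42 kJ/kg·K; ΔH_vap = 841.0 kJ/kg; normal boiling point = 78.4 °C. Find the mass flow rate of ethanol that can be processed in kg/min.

ṁ = 40.1 kg/min

Δh = 2.44×(78.4−-38.5) + 841.0 + 1.42×(128−78.4) = 1196.7 kJ/kg
Q = 800000 W = 800 kJ/s = 48000 kJ/min
ṁ = Q/Δh = 48000 / 1196.7 = 40.111 kg/min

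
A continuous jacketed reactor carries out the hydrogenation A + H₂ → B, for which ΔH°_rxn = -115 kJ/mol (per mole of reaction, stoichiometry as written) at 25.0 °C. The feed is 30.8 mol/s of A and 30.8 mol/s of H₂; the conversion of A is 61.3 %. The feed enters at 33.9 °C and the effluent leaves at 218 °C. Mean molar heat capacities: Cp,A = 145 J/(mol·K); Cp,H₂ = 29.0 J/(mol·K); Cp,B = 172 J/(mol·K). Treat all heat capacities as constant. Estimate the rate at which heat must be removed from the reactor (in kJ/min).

Extent of reaction ξ = 0.613 × 30.8 = 18.88 mol/s
Reaction term: ξ·ΔH°_rxn = 18.88 × -115 = -2171.2 kJ/s
Sensible, feed 33.9→25 °C: -47.697 kJ/s
Outlet flows (mol/s): A 11.92, H₂ 11.92, B 18.88
Sensible, products 25→218 °C: 1027 kJ/s
Q = ΔH = -1191.9 kJ/s = -1191.9 kW
Heat removed = 71514 kJ/min

Q_out = 71500 kJ/min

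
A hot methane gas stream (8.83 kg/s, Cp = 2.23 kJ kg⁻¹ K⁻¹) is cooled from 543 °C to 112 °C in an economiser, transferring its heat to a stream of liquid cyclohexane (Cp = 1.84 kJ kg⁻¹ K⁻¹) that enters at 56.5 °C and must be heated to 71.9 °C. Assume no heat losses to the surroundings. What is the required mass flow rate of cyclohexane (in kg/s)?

Heat released by hot stream: Q = 8.83 × 2.23 × (543 − 112) = 8486.8 kJ/s
Energy balance on cold side (adiabatic exchanger): Q = ṁ_c·Cp_c·(T_c,out − T_c,in)
ṁ_c = 8486.8 / [1.84 × (71.9 − 56.5)] = 299.51 kg/s

ṁ_c = 300 kg/s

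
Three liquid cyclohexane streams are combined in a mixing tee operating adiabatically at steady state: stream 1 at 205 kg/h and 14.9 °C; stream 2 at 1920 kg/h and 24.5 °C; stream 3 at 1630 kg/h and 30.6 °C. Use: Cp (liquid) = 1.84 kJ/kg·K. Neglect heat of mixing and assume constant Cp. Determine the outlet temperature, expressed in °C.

T_out = 26.6 °C

No heat crosses the boundary, so H_out = H_in.
Σ ṁᵢCp,ᵢTᵢ = 205×1.84×14.9 + 1920×1.84×24.5 + 1630×1.84×30.6 = 183950
Σ ṁᵢCp,ᵢ = 205×1.84 + 1920×1.84 + 1630×1.84 = 6909.2
T_out = 183950 / 6909.2 = 26.624 °C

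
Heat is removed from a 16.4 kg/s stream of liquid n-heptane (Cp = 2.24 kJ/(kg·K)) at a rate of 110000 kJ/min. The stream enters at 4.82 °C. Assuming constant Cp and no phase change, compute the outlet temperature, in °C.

Q = 110000 kJ/min = 1833.3 kJ/s
ΔT = Q/(ṁ·Cp) = 1833.3/(16.4×2.24) = 49.906 K
T_out = 4.82 − 49.906 = -45.086 °C

T_out = -45.1 °C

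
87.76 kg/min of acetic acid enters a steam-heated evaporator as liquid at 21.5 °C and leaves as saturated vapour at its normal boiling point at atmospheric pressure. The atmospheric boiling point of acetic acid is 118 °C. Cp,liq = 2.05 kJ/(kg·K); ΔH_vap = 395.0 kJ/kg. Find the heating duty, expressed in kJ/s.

Q = 867 kJ/s

liquid 21.5→118 °C: 197.82 kJ/kg
vaporisation at 118 °C: 395 kJ/kg
Δh = 197.82 + 395 = 592.83 kJ/kg
Q = ṁ·Δh = 87.76 kg/min × 592.83 kJ/kg = 52026 kJ/min
|Q| = 867.11 kW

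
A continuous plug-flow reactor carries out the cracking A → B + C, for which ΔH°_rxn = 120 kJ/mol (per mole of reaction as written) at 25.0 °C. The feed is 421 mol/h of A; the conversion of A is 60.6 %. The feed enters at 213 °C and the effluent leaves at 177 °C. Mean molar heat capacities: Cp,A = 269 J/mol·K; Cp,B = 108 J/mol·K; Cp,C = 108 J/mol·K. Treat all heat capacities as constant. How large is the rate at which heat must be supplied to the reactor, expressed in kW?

Extent of reaction ξ = 0.606 × 421 = 255.13 mol/h
Reaction term: ξ·ΔH°_rxn = 255.13 × 120 = 30615 kJ/h
Sensible, feed 213→25 °C: -21291 kJ/h
Outlet flows (mol/h): A 165.87, B 255.13, C 255.13
Sensible, products 25→177 °C: 15159 kJ/h
Q = ΔH = 24483 kJ/h = 6.8008 kW
Heat supplied = 6.8008 kW

Q_in = 6.80 kW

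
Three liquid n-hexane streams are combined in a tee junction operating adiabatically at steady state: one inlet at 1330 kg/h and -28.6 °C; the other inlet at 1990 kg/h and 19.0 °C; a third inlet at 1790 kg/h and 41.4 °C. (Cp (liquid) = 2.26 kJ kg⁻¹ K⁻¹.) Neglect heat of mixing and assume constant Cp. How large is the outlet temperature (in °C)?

Energy balance with Q = 0: Σ ṁᵢCp,ᵢ(T_out − Tᵢ) = 0
Σ ṁᵢCp,ᵢTᵢ = 1330×2.26×-28.6 + 1990×2.26×19.0 + 1790×2.26×41.4 = 166960
Σ ṁᵢCp,ᵢ = 1330×2.26 + 1990×2.26 + 1790×2.26 = 11549
T_out = 166960 / 11549 = 14.458 °C

T_out = 14.5 °C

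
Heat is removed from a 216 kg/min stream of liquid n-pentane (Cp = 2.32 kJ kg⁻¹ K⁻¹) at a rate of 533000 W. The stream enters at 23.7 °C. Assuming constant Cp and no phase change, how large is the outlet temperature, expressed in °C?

Q = 533000 W = 31980 kJ/min
ΔT = Q/(ṁ·Cp) = 31980/(216×2.32) = 63.817 K
T_out = 23.7 − 63.817 = -40.117 °C

T_out = -40.1 °C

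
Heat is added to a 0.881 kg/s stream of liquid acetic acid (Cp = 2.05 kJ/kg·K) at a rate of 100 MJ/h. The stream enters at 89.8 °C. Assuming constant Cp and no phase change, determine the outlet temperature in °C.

Q = 100 MJ/h = 27.778 kJ/s
ΔT = Q/(ṁ·Cp) = 27.778/(0.881×2.05) = 15.38 K
T_out = 89.8 + 15.38 = 105.18 °C

T_out = 105 °C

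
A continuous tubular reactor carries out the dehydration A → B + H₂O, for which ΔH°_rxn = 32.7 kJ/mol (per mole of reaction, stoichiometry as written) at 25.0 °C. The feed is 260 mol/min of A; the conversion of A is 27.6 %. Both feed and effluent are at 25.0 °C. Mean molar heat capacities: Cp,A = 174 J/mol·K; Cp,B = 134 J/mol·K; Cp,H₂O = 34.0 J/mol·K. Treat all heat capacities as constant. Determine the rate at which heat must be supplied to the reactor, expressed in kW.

Extent of reaction ξ = 0.276 × 260 = 71.76 mol/min
Reaction term: ξ·ΔH°_rxn = 71.76 × 32.7 = 2346.6 kJ/min
Q = ΔH = 2346.6 kJ/min = 39.109 kW
Heat supplied = 39.109 kW

Q_in = 39.1 kW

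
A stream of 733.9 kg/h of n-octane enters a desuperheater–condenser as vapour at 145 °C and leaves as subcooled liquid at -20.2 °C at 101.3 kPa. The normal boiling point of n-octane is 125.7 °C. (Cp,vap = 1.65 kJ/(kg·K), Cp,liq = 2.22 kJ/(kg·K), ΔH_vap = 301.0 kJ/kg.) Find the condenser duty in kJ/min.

Q_c = 8030 kJ/min

vapour 145→125.7 °C: -31.845 kJ/kg
condensation at 125.7 °C: -301 kJ/kg
liquid 125.7→-20.2 °C: -323.9 kJ/kg
Δh = -31.845 + -301 + -323.9 = -656.74 kJ/kg
Q = ṁ·Δh = 733.9 kg/h × -656.74 kJ/kg = -481980 kJ/h
|Q| = 133.88 kW = 8033.1 kJ/min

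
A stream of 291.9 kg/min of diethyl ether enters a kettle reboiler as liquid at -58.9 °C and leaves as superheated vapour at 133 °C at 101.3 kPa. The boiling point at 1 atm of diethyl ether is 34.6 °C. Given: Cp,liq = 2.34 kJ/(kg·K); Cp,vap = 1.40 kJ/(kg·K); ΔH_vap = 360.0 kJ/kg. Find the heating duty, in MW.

liquid -58.9→34.6 °C: 218.79 kJ/kg
vaporisation at 34.6 °C: 360 kJ/kg
vapour 34.6→133 °C: 137.76 kJ/kg
Δh = 218.79 + 360 + 137.76 = 716.55 kJ/kg
Q = ṁ·Δh = 291.9 kg/min × 716.55 kJ/kg = 209160 kJ/min
|Q| = 3486 kW = 3.486 MW

Q = 3.49 MW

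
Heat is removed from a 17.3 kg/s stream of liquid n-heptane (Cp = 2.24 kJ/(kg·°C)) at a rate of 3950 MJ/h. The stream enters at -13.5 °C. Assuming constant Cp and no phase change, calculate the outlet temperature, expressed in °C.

T_out = -41.8 °C

Q = 3950 MJ/h = 1097.2 kJ/s
ΔT = Q/(ṁ·Cp) = 1097.2/(17.3×2.24) = 28.314 K
T_out = -13.5 − 28.314 = -41.814 °C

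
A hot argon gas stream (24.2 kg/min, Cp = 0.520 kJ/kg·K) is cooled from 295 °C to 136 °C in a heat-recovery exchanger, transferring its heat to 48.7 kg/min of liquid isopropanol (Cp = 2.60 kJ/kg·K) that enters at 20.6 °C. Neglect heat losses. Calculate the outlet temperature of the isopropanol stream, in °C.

T_c,out = 36.4 °C

Heat released by hot stream: Q = 24.2 × 0.520 × (295 − 136) = 2000.9 kJ/min
Energy balance on cold side (adiabatic exchanger): Q = ṁ_c·Cp_c·(T_c,out − T_c,in)
T_c,out = 20.6 + 2000.9/(48.7 × 2.60) = 36.402 °C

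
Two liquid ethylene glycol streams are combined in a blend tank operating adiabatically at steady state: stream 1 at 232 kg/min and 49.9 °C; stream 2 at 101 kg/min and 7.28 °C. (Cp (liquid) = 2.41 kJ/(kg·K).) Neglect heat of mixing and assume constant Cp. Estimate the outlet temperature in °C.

T_out = 37.0 °C

Adiabatic, steady state ⇒ Σ ṁᵢCp,ᵢ(T_out − Tᵢ) = 0
T_out = Σ ṁᵢCp,ᵢTᵢ / Σ ṁᵢCp,ᵢ
      = 29672 / 802.53 = 36.973 °C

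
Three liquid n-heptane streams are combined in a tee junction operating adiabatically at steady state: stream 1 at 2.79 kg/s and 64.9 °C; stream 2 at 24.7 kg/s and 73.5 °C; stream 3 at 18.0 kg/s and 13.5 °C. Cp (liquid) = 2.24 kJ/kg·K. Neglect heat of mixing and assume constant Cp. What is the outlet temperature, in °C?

Adiabatic, steady state ⇒ Σ ṁᵢCp,ᵢ(T_out − Tᵢ) = 0
Σ ṁᵢCp,ᵢTᵢ = 2.79×2.24×64.9 + 24.7×2.24×73.5 + 18.0×2.24×13.5 = 5016.5
Σ ṁᵢCp,ᵢ = 2.79×2.24 + 24.7×2.24 + 18.0×2.24 = 101.9
T_out = 5016.5 / 101.9 = 49.231 °C

T_out = 49.2 °C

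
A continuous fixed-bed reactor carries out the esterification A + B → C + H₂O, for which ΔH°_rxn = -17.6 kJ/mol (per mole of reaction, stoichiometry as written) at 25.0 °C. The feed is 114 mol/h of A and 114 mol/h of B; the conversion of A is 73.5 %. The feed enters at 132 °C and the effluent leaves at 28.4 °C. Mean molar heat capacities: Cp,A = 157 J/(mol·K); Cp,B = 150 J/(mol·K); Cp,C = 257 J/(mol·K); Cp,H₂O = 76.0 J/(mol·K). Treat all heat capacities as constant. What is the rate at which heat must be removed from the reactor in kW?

Q_out = 1.41 kW

Extent of reaction ξ = 0.735 × 114 = 83.79 mol/h
Reaction term: ξ·ΔH°_rxn = 83.79 × -17.6 = -1474.7 kJ/h
Sensible, feed 132→25 °C: -3744.8 kJ/h
Outlet flows (mol/h): A 30.21, B 30.21, C 83.79, H₂O 83.79
Sensible, products 25→28.4 °C: 126.4 kJ/h
Q = ΔH = -5093.1 kJ/h = -1.4147 kW
Heat removed = 1.4147 kW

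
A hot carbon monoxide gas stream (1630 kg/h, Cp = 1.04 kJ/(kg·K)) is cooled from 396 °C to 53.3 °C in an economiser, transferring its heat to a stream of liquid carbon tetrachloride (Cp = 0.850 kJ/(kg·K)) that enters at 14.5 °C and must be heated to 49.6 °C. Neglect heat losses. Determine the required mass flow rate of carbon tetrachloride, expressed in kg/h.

ṁ_c = 19500 kg/h

Heat released by hot stream: Q = 1630 × 1.04 × (396 − 53.3) = 580950 kJ/h
Energy balance on cold side (adiabatic exchanger): Q = ṁ_c·Cp_c·(T_c,out − T_c,in)
ṁ_c = 580950 / [0.850 × (49.6 − 14.5)] = 19472 kg/h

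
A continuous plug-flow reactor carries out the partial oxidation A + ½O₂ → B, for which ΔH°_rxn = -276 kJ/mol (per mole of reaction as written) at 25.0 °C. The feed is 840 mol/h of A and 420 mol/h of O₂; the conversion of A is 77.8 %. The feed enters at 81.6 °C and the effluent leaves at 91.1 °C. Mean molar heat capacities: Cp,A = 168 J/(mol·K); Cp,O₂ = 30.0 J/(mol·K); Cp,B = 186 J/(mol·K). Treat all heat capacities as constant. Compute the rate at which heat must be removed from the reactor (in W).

Q_out = 49700 W

Extent of reaction ξ = 0.778 × 840 = 653.52 mol/h
Reaction term: ξ·ΔH°_rxn = 653.52 × -276 = -180370 kJ/h
Sensible, feed 81.6→25 °C: -8700.6 kJ/h
Outlet flows (mol/h): A 186.48, O₂ 93.24, B 653.52
Sensible, products 25→91.1 °C: 10290 kJ/h
Q = ΔH = -178780 kJ/h = -49.662 kW
Heat removed = 49662 W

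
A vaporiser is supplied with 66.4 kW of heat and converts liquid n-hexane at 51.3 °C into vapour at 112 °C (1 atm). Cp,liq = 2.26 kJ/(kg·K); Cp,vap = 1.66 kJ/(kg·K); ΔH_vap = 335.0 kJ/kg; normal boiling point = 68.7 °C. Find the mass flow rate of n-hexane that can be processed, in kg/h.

Δh = 2.26×(68.7−51.3) + 335.0 + 1.66×(112−68.7) = 446.2 kJ/kg
Q = 66.4 kW = 66.4 kJ/s = 239040 kJ/h
ṁ = Q/Δh = 239040 / 446.2 = 535.72 kg/h

ṁ = 536 kg/h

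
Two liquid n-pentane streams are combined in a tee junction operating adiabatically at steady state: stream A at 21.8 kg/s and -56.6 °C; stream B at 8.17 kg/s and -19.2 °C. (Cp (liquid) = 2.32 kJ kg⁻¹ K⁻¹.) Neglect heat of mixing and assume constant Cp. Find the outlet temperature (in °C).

No heat crosses the boundary, so H_out = H_in.
T_out = Σ ṁᵢCp,ᵢTᵢ / Σ ṁᵢCp,ᵢ
      = -3226.5 / 69.53 = -46.405 °C

T_out = -46.4 °C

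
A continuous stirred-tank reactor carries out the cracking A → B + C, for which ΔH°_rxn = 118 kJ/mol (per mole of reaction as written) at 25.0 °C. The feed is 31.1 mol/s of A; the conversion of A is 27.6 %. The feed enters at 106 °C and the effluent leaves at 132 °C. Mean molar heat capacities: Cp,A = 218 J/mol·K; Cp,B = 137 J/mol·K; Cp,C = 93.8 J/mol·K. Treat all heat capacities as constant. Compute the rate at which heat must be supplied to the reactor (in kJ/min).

Extent of reaction ξ = 0.276 × 31.1 = 8.5836 mol/s
Reaction term: ξ·ΔH°_rxn = 8.5836 × 118 = 1012.9 kJ/s
Sensible, feed 106→25 °C: -549.16 kJ/s
Outlet flows (mol/s): A 22.516, B 8.5836, C 8.5836
Sensible, products 25→132 °C: 737.19 kJ/s
Q = ΔH = 1200.9 kJ/s = 1200.9 kW
Heat supplied = 72054 kJ/min

Q_in = 72100 kJ/min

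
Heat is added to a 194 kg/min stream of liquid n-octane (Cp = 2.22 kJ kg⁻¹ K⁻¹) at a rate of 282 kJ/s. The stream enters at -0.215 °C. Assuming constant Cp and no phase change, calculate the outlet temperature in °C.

T_out = 39.1 °C

Q = 282 kJ/s = 16920 kJ/min
ΔT = Q/(ṁ·Cp) = 16920/(194×2.22) = 39.287 K
T_out = -0.215 + 39.287 = 39.072 °C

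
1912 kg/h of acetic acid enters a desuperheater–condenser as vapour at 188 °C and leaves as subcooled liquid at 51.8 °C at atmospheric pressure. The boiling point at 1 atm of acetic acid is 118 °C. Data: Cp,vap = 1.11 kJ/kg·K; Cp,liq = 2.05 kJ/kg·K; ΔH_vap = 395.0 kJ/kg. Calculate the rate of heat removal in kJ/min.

vapour 188→118 °C: -77.7 kJ/kg
condensation at 118 °C: -395 kJ/kg
liquid 118→51.8 °C: -135.71 kJ/kg
Δh = -77.7 + -395 + -135.71 = -608.41 kJ/kg
Q = ṁ·Δh = 1912 kg/h × -608.41 kJ/kg = -1.1633e+06 kJ/h
|Q| = 323.13 kW = 19388 kJ/min

Q_c = 19400 kJ/min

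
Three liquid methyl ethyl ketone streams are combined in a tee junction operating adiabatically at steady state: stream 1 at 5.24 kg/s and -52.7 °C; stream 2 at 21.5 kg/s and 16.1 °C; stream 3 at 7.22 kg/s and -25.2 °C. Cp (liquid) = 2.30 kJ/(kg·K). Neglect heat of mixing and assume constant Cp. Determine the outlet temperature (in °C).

T_out = -3.30 °C

No heat crosses the boundary, so H_out = H_in.
Σ ṁᵢCp,ᵢTᵢ = 5.24×2.30×-52.7 + 21.5×2.30×16.1 + 7.22×2.30×-25.2 = -257.47
Σ ṁᵢCp,ᵢ = 5.24×2.30 + 21.5×2.30 + 7.22×2.30 = 78.108
T_out = -257.47 / 78.108 = -3.2963 °C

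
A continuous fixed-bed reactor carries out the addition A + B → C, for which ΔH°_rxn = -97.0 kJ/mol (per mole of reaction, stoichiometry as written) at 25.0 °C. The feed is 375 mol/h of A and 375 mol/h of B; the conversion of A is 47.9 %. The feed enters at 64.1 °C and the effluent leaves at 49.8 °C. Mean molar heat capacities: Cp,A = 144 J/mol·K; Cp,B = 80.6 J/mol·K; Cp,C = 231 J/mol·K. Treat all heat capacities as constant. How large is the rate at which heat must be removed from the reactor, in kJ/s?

Extent of reaction ξ = 0.479 × 375 = 179.62 mol/h
Reaction term: ξ·ΔH°_rxn = 179.62 × -97.0 = -17424 kJ/h
Sensible, feed 64.1→25 °C: -3293.2 kJ/h
Outlet flows (mol/h): A 195.38, B 195.38, C 179.62
Sensible, products 25→49.8 °C: 2117.3 kJ/h
Q = ΔH = -18600 kJ/h = -5.1665 kW
Heat removed = 5.1665 kJ/s

Q_out = 5.17 kJ/s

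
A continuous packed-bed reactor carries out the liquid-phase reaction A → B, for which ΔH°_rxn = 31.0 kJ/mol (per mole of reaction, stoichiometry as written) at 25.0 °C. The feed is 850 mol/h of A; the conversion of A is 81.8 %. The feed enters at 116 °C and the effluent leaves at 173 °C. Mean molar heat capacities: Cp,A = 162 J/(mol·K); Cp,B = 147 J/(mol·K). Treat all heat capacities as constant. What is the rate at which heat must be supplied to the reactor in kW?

Q_in = 7.74 kW

Extent of reaction ξ = 0.818 × 850 = 695.3 mol/h
Reaction term: ξ·ΔH°_rxn = 695.3 × 31.0 = 21554 kJ/h
Sensible, feed 116→25 °C: -12531 kJ/h
Outlet flows (mol/h): A 154.7, B 695.3
Sensible, products 25→173 °C: 18836 kJ/h
Q = ΔH = 27860 kJ/h = 7.7388 kW
Heat supplied = 7.7388 kW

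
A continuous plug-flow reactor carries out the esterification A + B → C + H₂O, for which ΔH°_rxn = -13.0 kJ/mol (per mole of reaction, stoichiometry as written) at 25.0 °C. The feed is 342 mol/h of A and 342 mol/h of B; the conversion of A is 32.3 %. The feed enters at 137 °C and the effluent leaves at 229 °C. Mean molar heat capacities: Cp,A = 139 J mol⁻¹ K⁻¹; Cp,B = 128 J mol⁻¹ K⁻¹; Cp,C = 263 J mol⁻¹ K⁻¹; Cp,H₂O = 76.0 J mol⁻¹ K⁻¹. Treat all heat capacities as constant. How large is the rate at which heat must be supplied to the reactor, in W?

Q_in = 2390 W

Extent of reaction ξ = 0.323 × 342 = 110.47 mol/h
Reaction term: ξ·ΔH°_rxn = 110.47 × -13.0 = -1436.1 kJ/h
Sensible, feed 137→25 °C: -10227 kJ/h
Outlet flows (mol/h): A 231.53, B 231.53, C 110.47, H₂O 110.47
Sensible, products 25→229 °C: 20251 kJ/h
Q = ΔH = 8587.4 kJ/h = 2.3854 kW
Heat supplied = 2385.4 W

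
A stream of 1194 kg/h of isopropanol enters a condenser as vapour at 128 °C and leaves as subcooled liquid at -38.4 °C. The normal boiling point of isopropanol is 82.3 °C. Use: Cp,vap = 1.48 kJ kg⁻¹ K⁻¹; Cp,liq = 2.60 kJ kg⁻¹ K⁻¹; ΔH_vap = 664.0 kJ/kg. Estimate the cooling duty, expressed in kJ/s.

Q_c = 347 kJ/s

vapour 128→82.3 °C: -67.636 kJ/kg
condensation at 82.3 °C: -664 kJ/kg
liquid 82.3→-38.4 °C: -313.82 kJ/kg
Δh = -67.636 + -664 + -313.82 = -1045.5 kJ/kg
Q = ṁ·Δh = 1194 kg/h × -1045.5 kJ/kg = -1.2483e+06 kJ/h
|Q| = 346.74 kW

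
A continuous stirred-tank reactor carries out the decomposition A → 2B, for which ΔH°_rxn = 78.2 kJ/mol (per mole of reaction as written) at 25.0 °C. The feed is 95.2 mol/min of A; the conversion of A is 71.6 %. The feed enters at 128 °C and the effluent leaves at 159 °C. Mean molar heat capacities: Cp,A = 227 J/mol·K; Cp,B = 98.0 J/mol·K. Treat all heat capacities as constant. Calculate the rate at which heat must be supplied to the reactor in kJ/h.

Q_in = 343000 kJ/h

Extent of reaction ξ = 0.716 × 95.2 = 68.163 mol/min
Reaction term: ξ·ΔH°_rxn = 68.163 × 78.2 = 5330.4 kJ/min
Sensible, feed 128→25 °C: -2225.9 kJ/min
Outlet flows (mol/min): A 27.037, B 136.33
Sensible, products 25→159 °C: 2612.6 kJ/min
Q = ΔH = 5717.1 kJ/min = 95.286 kW
Heat supplied = 343030 kJ/h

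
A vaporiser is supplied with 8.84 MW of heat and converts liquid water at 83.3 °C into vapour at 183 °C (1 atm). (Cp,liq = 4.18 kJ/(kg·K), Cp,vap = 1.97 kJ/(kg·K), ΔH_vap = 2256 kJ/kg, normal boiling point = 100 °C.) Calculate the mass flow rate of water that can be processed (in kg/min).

ṁ = 213 kg/min

Δh = 4.18×(100−83.3) + 2256 + 1.97×(183−100) = 2489.3 kJ/kg
Q = 8.84 MW = 8840 kJ/s = 530400 kJ/min
ṁ = Q/Δh = 530400 / 2489.3 = 213.07 kg/min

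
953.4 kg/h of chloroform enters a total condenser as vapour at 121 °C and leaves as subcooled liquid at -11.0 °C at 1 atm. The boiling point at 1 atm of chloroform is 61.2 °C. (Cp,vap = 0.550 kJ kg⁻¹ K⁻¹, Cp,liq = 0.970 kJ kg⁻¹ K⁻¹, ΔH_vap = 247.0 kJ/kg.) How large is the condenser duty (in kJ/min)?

Q_c = 5560 kJ/min

vapour 121→61.2 °C: -32.89 kJ/kg
condensation at 61.2 °C: -247 kJ/kg
liquid 61.2→-11.0 °C: -70.034 kJ/kg
Δh = -32.89 + -247 + -70.034 = -349.92 kJ/kg
Q = ṁ·Δh = 953.4 kg/h × -349.92 kJ/kg = -333620 kJ/h
|Q| = 92.672 kW = 5560.3 kJ/min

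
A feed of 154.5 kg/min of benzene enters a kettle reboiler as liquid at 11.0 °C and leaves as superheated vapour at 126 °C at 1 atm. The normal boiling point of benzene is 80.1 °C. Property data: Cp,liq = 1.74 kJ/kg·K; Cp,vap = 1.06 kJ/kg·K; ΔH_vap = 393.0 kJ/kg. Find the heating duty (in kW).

Q = 1450 kW

liquid 11.0→80.1 °C: 120.23 kJ/kg
vaporisation at 80.1 °C: 393 kJ/kg
vapour 80.1→126 °C: 48.654 kJ/kg
Δh = 120.23 + 393 + 48.654 = 561.89 kJ/kg
Q = ṁ·Δh = 154.5 kg/min × 561.89 kJ/kg = 86812 kJ/min
|Q| = 1446.9 kW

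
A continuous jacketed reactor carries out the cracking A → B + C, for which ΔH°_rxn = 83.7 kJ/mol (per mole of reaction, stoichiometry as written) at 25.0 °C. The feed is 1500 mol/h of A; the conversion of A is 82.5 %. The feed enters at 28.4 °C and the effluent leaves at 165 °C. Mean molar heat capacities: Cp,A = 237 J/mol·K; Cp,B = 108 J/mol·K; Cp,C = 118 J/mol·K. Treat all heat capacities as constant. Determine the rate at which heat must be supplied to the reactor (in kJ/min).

Q_in = 2500 kJ/min

Extent of reaction ξ = 0.825 × 1500 = 1237.5 mol/h
Reaction term: ξ·ΔH°_rxn = 1237.5 × 83.7 = 103580 kJ/h
Sensible, feed 28.4→25 °C: -1208.7 kJ/h
Outlet flows (mol/h): A 262.5, B 1237.5, C 1237.5
Sensible, products 25→165 °C: 47864 kJ/h
Q = ΔH = 150230 kJ/h = 41.732 kW
Heat supplied = 2503.9 kJ/min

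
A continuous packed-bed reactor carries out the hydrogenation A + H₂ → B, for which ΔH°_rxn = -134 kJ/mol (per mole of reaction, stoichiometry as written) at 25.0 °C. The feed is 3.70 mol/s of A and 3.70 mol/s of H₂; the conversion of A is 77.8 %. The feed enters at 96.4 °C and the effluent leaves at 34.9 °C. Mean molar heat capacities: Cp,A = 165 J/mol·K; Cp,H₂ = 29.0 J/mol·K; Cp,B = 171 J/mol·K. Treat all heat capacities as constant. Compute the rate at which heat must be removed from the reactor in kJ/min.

Q_out = 25800 kJ/min

Extent of reaction ξ = 0.778 × 3.70 = 2.8786 mol/s
Reaction term: ξ·ΔH°_rxn = 2.8786 × -134 = -385.73 kJ/s
Sensible, feed 96.4→25 °C: -51.251 kJ/s
Outlet flows (mol/s): A 0.8214, H₂ 0.8214, B 2.8786
Sensible, products 25→34.9 °C: 6.4508 kJ/s
Q = ΔH = -430.53 kJ/s = -430.53 kW
Heat removed = 25832 kJ/min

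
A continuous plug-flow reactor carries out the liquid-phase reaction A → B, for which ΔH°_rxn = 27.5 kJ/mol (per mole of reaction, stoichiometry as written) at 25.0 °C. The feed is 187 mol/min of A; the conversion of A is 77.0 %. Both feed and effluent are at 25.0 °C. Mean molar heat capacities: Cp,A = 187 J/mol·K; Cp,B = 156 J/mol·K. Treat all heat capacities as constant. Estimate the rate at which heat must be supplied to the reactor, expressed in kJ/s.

Extent of reaction ξ = 0.770 × 187 = 143.99 mol/min
Reaction term: ξ·ΔH°_rxn = 143.99 × 27.5 = 3959.7 kJ/min
Q = ΔH = 3959.7 kJ/min = 65.995 kW
Heat supplied = 65.995 kJ/s

Q_in = 66.0 kJ/s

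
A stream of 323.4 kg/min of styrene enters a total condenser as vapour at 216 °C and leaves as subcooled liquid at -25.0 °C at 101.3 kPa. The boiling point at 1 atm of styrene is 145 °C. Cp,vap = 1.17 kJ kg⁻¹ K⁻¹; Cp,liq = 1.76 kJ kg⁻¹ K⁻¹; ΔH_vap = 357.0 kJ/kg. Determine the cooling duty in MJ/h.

Q_c = 14300 MJ/h

vapour 216→145 °C: -83.07 kJ/kg
condensation at 145 °C: -357 kJ/kg
liquid 145→-25.0 °C: -299.2 kJ/kg
Δh = -83.07 + -357 + -299.2 = -739.27 kJ/kg
Q = ṁ·Δh = 323.4 kg/min × -739.27 kJ/kg = -239080 kJ/min
|Q| = 3984.7 kW = 14345 MJ/h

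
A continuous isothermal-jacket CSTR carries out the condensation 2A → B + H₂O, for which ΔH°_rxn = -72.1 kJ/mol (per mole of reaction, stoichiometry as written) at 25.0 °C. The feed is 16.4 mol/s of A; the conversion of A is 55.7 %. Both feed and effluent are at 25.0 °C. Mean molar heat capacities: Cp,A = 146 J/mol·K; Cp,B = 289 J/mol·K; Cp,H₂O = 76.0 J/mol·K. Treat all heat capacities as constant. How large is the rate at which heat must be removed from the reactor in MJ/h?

Q_out = 1190 MJ/h

Extent of reaction ξ = 0.557 × 16.4 / 2 = 4.5674 mol/s
Reaction term: ξ·ΔH°_rxn = 4.5674 × -72.1 = -329.31 kJ/s
Q = ΔH = -329.31 kJ/s = -329.31 kW
Heat removed = 1185.5 MJ/h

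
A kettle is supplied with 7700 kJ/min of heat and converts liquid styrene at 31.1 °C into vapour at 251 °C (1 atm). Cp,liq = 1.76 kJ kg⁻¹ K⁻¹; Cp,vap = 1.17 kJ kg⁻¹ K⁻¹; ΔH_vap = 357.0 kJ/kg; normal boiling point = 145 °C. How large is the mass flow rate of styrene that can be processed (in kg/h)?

ṁ = 678 kg/h

Δh = 1.76×(145−31.1) + 357.0 + 1.17×(251−145) = 681.48 kJ/kg
Q = 7700 kJ/min = 128.33 kJ/s = 462000 kJ/h
ṁ = Q/Δh = 462000 / 681.48 = 677.93 kg/h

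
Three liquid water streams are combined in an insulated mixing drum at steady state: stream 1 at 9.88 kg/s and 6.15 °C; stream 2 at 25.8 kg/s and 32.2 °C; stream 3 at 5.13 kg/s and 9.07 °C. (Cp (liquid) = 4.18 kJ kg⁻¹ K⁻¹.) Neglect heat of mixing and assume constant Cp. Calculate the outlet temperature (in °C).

T_out = 23.0 °C

No heat crosses the boundary, so H_out = H_in.
T_out = Σ ṁᵢCp,ᵢTᵢ / Σ ṁᵢCp,ᵢ
      = 3921.1 / 170.59 = 22.986 °C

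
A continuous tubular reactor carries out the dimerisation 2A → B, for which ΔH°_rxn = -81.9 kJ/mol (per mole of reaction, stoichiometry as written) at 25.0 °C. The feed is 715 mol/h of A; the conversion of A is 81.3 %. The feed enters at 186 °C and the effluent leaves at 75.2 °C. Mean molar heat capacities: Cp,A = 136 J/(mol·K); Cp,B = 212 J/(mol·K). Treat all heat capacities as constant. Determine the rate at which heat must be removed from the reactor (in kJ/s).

Extent of reaction ξ = 0.813 × 715 / 2 = 290.65 mol/h
Reaction term: ξ·ΔH°_rxn = 290.65 × -81.9 = -23804 kJ/h
Sensible, feed 186→25 °C: -15656 kJ/h
Outlet flows (mol/h): A 133.71, B 290.65
Sensible, products 25→75.2 °C: 4006 kJ/h
Q = ΔH = -35454 kJ/h = -9.8482 kW
Heat removed = 9.8482 kJ/s

Q_out = 9.85 kJ/s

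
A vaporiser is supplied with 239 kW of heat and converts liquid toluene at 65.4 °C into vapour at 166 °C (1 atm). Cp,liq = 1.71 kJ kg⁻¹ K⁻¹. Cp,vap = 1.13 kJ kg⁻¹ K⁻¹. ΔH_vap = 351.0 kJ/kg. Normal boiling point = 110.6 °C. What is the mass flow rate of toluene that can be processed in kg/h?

ṁ = 1750 kg/h

Δh = 1.71×(110.6−65.4) + 351.0 + 1.13×(166−110.6) = 490.89 kJ/kg
Q = 239 kW = 239 kJ/s = 860400 kJ/h
ṁ = Q/Δh = 860400 / 490.89 = 1752.7 kg/h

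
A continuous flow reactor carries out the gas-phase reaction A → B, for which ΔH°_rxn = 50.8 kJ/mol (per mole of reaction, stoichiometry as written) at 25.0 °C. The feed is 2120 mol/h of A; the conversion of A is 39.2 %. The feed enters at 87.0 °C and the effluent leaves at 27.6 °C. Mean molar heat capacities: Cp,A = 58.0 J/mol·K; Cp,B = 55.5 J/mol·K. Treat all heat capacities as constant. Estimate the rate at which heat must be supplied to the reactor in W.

Extent of reaction ξ = 0.392 × 2120 = 831.04 mol/h
Reaction term: ξ·ΔH°_rxn = 831.04 × 50.8 = 42217 kJ/h
Sensible, feed 87.0→25 °C: -7623.5 kJ/h
Outlet flows (mol/h): A 1289, B 831.04
Sensible, products 25→27.6 °C: 314.29 kJ/h
Q = ΔH = 34908 kJ/h = 9.6966 kW
Heat supplied = 9696.6 W

Q_in = 9700 W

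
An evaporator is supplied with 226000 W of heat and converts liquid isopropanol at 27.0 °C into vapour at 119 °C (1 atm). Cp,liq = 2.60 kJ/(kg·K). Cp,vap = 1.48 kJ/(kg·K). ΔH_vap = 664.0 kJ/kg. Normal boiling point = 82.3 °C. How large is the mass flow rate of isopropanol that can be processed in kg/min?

Δh = 2.60×(82.3−27.0) + 664.0 + 1.48×(119−82.3) = 862.1 kJ/kg
Q = 226000 W = 226 kJ/s = 13560 kJ/min
ṁ = Q/Δh = 13560 / 862.1 = 15.729 kg/min

ṁ = 15.7 kg/min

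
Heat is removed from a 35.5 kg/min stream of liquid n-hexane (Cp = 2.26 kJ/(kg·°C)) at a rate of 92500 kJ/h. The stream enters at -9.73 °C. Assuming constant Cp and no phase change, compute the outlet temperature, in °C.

Q = 92500 kJ/h = 1541.7 kJ/min
ΔT = Q/(ṁ·Cp) = 1541.7/(35.5×2.26) = 19.216 K
T_out = -9.73 − 19.216 = -28.946 °C

T_out = -28.9 °C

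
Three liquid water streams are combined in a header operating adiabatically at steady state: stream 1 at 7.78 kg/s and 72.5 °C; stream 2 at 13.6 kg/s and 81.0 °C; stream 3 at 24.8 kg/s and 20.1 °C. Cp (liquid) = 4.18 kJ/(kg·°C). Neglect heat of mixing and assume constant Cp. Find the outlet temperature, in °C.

Energy balance with Q = 0: Σ ṁᵢCp,ᵢ(T_out − Tᵢ) = 0
T_out = Σ ṁᵢCp,ᵢTᵢ / Σ ṁᵢCp,ᵢ
      = 9046.1 / 193.03 = 46.863 °C

T_out = 46.9 °C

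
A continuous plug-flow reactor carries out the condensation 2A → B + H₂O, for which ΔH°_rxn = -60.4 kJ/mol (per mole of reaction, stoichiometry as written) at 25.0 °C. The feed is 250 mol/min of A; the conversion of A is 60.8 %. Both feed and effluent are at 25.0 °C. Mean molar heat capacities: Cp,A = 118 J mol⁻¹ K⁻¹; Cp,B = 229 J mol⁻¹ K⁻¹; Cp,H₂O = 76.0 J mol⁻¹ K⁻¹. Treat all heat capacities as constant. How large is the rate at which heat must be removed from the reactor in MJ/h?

Q_out = 275 MJ/h

Extent of reaction ξ = 0.608 × 250 / 2 = 76 mol/min
Reaction term: ξ·ΔH°_rxn = 76 × -60.4 = -4590.4 kJ/min
Q = ΔH = -4590.4 kJ/min = -76.507 kW
Heat removed = 275.42 MJ/h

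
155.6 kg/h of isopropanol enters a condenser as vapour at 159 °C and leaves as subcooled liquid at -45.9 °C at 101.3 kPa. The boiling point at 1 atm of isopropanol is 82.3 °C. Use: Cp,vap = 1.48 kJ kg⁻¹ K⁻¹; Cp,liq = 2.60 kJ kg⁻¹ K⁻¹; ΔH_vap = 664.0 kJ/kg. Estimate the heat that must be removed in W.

Q_c = 48000 W

vapour 159→82.3 °C: -113.52 kJ/kg
condensation at 82.3 °C: -664 kJ/kg
liquid 82.3→-45.9 °C: -333.32 kJ/kg
Δh = -113.52 + -664 + -333.32 = -1110.8 kJ/kg
Q = ṁ·Δh = 155.6 kg/h × -1110.8 kJ/kg = -172850 kJ/h
|Q| = 48.013 kW = 48013 W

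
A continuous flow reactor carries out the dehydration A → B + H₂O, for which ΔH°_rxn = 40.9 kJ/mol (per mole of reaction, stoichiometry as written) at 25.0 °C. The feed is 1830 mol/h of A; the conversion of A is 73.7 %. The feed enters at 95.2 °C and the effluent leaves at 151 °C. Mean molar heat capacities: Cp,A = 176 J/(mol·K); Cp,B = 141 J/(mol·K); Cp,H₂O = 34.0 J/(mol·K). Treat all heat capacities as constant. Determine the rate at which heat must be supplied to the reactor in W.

Extent of reaction ξ = 0.737 × 1830 = 1348.7 mol/h
Reaction term: ξ·ΔH°_rxn = 1348.7 × 40.9 = 55162 kJ/h
Sensible, feed 95.2→25 °C: -22610 kJ/h
Outlet flows (mol/h): A 481.29, B 1348.7, H₂O 1348.7
Sensible, products 25→151 °C: 40412 kJ/h
Q = ΔH = 72964 kJ/h = 20.268 kW
Heat supplied = 20268 W

Q_in = 20300 W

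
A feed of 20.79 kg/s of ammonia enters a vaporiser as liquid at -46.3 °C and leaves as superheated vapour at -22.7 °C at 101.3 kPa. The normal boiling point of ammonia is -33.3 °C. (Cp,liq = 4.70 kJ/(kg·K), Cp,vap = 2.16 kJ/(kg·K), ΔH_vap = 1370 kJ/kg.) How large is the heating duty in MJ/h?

liquid -46.3→-33.3 °C: 61.1 kJ/kg
vaporisation at -33.3 °C: 1370 kJ/kg
vapour -33.3→-22.7 °C: 22.896 kJ/kg
Δh = 61.1 + 1370 + 22.896 = 1454 kJ/kg
Q = ṁ·Δh = 20.79 kg/s × 1454 kJ/kg = 30229 kJ/s
|Q| = 30229 kW = 108820 MJ/h

Q = 109000 MJ/h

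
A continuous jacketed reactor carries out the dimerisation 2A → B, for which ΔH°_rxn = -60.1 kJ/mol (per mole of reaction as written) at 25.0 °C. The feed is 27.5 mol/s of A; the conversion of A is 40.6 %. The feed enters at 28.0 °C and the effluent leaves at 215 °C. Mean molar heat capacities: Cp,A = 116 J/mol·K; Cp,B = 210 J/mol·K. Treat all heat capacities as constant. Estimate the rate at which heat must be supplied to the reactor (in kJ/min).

Q_in = 14300 kJ/min

Extent of reaction ξ = 0.406 × 27.5 / 2 = 5.5825 mol/s
Reaction term: ξ·ΔH°_rxn = 5.5825 × -60.1 = -335.51 kJ/s
Sensible, feed 28.0→25 °C: -9.57 kJ/s
Outlet flows (mol/s): A 16.335, B 5.5825
Sensible, products 25→215 °C: 582.77 kJ/s
Q = ΔH = 237.69 kJ/s = 237.69 kW
Heat supplied = 14261 kJ/min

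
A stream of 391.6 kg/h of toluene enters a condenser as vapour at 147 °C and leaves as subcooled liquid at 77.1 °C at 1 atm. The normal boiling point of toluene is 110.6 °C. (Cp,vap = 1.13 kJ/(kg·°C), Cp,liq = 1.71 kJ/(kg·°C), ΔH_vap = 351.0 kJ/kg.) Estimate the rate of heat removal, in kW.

vapour 147→110.6 °C: -41.132 kJ/kg
condensation at 110.6 °C: -351 kJ/kg
liquid 110.6→77.1 °C: -57.285 kJ/kg
Δh = -41.132 + -351 + -57.285 = -449.42 kJ/kg
Q = ṁ·Δh = 391.6 kg/h × -449.42 kJ/kg = -175990 kJ/h
|Q| = 48.887 kW

Q_c = 48.9 kW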